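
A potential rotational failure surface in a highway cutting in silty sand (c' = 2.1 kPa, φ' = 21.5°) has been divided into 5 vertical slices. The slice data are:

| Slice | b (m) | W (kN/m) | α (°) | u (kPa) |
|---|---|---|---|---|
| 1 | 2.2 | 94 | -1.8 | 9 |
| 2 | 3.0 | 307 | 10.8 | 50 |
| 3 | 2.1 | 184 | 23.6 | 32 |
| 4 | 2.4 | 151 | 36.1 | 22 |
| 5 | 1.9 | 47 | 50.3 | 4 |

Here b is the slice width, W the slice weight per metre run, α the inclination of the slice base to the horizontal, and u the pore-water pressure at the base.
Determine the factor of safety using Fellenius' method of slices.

FS = 0.72

Ordinary method of slices: FS = Σ[c'·Δl_i + (W_i cosα_i − u_i·Δl_i)·tanφ'] / Σ W_i sinα_i, with Δl_i = b_i / cosα_i.
Slice 1: Δl = 2.2/cos(-1.8°) = 2.201 m; N'_1 = 94·cos(-1.8°) − 9·2.201 = 74.1; c'Δl = 4.62; W sinα = -3.0
Slice 2: Δl = 3.0/cos10.8° = 3.054 m; N'_2 = 307·cos10.8° − 50·3.054 = 148.9; c'Δl = 6.41; W sinα = 57.5
Slice 3: Δl = 2.1/cos23.6° = 2.292 m; N'_3 = 184·cos23.6° − 32·2.292 = 95.3; c'Δl = 4.81; W sinα = 73.7
Slice 4: Δl = 2.4/cos36.1° = 2.970 m; N'_4 = 151·cos36.1° − 22·2.970 = 56.7; c'Δl = 6.24; W sinα = 89.0
Slice 5: Δl = 1.9/cos50.3° = 2.974 m; N'_5 = 47·cos50.3° − 4·2.974 = 18.1; c'Δl = 6.25; W sinα = 36.2
Σc'Δl = 28.3 kN/m; ΣN' = 393.1 kN/m; ΣW sinα = 253.4 kN/m
Resisting = 28.3 + 393.1·tan21.5° = 28.3 + 154.8 = 183.2 kN/m
FS = 183.2 / 253.4 = 0.723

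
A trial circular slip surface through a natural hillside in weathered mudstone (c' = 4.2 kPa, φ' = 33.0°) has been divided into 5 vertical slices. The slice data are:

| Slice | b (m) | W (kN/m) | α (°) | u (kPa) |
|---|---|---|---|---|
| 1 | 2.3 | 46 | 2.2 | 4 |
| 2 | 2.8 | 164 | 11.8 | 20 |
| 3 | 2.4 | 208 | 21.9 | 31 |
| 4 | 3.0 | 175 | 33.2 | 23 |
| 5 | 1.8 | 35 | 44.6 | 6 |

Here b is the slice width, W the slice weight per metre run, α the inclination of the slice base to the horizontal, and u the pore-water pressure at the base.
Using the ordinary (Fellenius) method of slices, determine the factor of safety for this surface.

Ordinary method of slices: FS = Σ[c'·Δl_i + (W_i cosα_i − u_i·Δl_i)·tanφ'] / Σ W_i sinα_i, with Δl_i = b_i / cosα_i.
Slice 1: Δl = 2.3/cos2.2° = 2.302 m; N'_1 = 46·cos2.2° − 4·2.302 = 36.8; c'Δl = 9.67; W sinα = 1.8
Slice 2: Δl = 2.8/cos11.8° = 2.860 m; N'_2 = 164·cos11.8° − 20·2.860 = 103.3; c'Δl = 12.01; W sinα = 33.5
Slice 3: Δl = 2.4/cos21.9° = 2.587 m; N'_3 = 208·cos21.9° − 31·2.587 = 112.8; c'Δl = 10.86; W sinα = 77.6
Slice 4: Δl = 3.0/cos33.2° = 3.585 m; N'_4 = 175·cos33.2° − 23·3.585 = 64.0; c'Δl = 15.06; W sinα = 95.8
Slice 5: Δl = 1.8/cos44.6° = 2.528 m; N'_5 = 35·cos44.6° − 6·2.528 = 9.8; c'Δl = 10.62; W sinα = 24.6
Σc'Δl = 58.2 kN/m; ΣN' = 326.6 kN/m; ΣW sinα = 233.3 kN/m
Resisting = 58.2 + 326.6·tan33.0° = 58.2 + 212.1 = 270.3 kN/m
FS = 270.3 / 233.3 = 1.159

FS = 1.16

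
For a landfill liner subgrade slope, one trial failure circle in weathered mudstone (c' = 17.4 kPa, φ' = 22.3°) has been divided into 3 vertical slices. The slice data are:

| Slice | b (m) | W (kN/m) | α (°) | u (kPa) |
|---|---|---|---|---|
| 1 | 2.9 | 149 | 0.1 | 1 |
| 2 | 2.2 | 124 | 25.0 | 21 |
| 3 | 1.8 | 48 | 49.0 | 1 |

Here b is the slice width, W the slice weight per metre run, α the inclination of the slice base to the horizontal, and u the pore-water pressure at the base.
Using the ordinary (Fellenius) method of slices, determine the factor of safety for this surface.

Ordinary method of slices: FS = Σ[c'·Δl_i + (W_i cosα_i − u_i·Δl_i)·tanφ'] / Σ W_i sinα_i, with Δl_i = b_i / cosα_i.
Slice 1: Δl = 2.9/cos0.1° = 2.900 m; N'_1 = 149·cos0.1° − 1·2.900 = 146.1; c'Δl = 50.46; W sinα = 0.3
Slice 2: Δl = 2.2/cos25.0° = 2.427 m; N'_2 = 124·cos25.0° − 21·2.427 = 61.4; c'Δl = 42.24; W sinα = 52.4
Slice 3: Δl = 1.8/cos49.0° = 2.744 m; N'_3 = 48·cos49.0° − 1·2.744 = 28.7; c'Δl = 47.74; W sinα = 36.2
Σc'Δl = 140.4 kN/m; ΣN' = 236.3 kN/m; ΣW sinα = 88.9 kN/m
Resisting = 140.4 + 236.3·tan22.3° = 140.4 + 96.9 = 237.3 kN/m
FS = 237.3 / 88.9 = 2.670

FS = 2.67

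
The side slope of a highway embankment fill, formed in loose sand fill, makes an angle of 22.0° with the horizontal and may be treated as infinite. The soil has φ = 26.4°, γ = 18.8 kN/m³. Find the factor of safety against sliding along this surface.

FS = 1.23

For a dry cohesionless infinite slope the factor of safety is FS = tanφ / tanβ.
FS = tan26.4° / tan22.0° = 0.4964 / 0.4040 = 1.229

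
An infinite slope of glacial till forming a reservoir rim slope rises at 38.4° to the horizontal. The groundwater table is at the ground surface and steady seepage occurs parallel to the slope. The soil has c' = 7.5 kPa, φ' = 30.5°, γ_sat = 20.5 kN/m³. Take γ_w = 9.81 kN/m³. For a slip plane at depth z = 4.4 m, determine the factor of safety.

With seepage parallel to the slope and the water table at the surface, the effective normal stress on the slip plane uses the buoyant unit weight γ' = γ_sat − γ_w while the driving shear stress uses γ_sat:
FS = [c' + γ' z cos²β tanφ'] / [γ_sat z sinβ cosβ]
γ' = 20.5 − 9.81 = 10.69 kN/m³
Numerator = 7.5 + 10.69·4.4·cos²38.4°·tan30.5° = 7.5 + 10.69·4.4·0.6142·0.5890 = 24.517 kPa
Denominator = 20.5·4.4·sin38.4°·cos38.4° = 20.5·4.4·0.6211·0.7837 = 43.908 kPa
FS = 24.517 / 43.908 = 0.558

FS = 0.56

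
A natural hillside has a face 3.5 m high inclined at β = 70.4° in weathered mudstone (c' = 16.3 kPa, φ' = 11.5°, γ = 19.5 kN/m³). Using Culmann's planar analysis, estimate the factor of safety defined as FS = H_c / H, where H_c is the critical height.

H_c = (4c'/γ) · sinβ cosφ' / [1 − cos(β − φ')]
    = (4·16.3/19.5) · sin70.4°·cos11.5° / [1 − cos58.9°]
    = 3.344 · 0.9231 / 0.4835 = 6.38 m
FS = H_c / H = 6.38 / 3.5 = 1.824

FS = 1.82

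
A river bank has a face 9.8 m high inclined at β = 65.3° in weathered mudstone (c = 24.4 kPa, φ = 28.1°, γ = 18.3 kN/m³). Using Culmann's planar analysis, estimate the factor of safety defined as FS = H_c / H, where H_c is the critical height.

H_c = (4c/γ) · sinβ cosφ / [1 − cos(β − φ)]
    = (4·24.4/18.3) · sin65.3°·cos28.1° / [1 − cos37.2°]
    = 5.333 · 0.8014 / 0.2035 = 21.01 m
FS = H_c / H = 21.01 / 9.8 = 2.144

FS = 2.14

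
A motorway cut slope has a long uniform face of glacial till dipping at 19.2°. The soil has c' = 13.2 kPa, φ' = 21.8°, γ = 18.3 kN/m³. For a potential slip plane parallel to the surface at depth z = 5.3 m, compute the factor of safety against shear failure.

FS = 1.59

For an infinite slope with a slip plane parallel to the surface (no pore pressure): FS = [c' + γz cos²β tanφ'] / [γz sinβ cosβ].
γz = 18.3·5.3 = 96.99 kN/m²
Numerator = 13.2 + 96.99·cos²19.2°·tan21.8° = 13.2 + 96.99·0.8918·0.4000 = 47.798 kPa
Denominator = 96.99·sin19.2°·cos19.2° = 96.99·0.3289·0.9444 = 30.123 kPa
FS = 47.798 / 30.123 = 1.587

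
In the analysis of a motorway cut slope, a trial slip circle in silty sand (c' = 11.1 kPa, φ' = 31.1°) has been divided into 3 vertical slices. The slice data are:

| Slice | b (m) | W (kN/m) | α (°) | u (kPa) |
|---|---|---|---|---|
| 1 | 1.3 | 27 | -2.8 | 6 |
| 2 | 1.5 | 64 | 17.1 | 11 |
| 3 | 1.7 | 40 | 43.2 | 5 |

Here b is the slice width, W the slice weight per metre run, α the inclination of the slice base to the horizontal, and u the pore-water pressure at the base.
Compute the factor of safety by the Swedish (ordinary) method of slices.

Ordinary method of slices: FS = Σ[c'·Δl_i + (W_i cosα_i − u_i·Δl_i)·tanφ'] / Σ W_i sinα_i, with Δl_i = b_i / cosα_i.
Slice 1: Δl = 1.3/cos(-2.8°) = 1.302 m; N'_1 = 27·cos(-2.8°) − 6·1.302 = 19.2; c'Δl = 14.45; W sinα = -1.3
Slice 2: Δl = 1.5/cos17.1° = 1.569 m; N'_2 = 64·cos17.1° − 11·1.569 = 43.9; c'Δl = 17.42; W sinα = 18.8
Slice 3: Δl = 1.7/cos43.2° = 2.332 m; N'_3 = 40·cos43.2° − 5·2.332 = 17.5; c'Δl = 25.89; W sinα = 27.4
Σc'Δl = 57.8 kN/m; ΣN' = 80.6 kN/m; ΣW sinα = 44.9 kN/m
Resisting = 57.8 + 80.6·tan31.1° = 57.8 + 48.6 = 106.4 kN/m
FS = 106.4 / 44.9 = 2.370

FS = 2.37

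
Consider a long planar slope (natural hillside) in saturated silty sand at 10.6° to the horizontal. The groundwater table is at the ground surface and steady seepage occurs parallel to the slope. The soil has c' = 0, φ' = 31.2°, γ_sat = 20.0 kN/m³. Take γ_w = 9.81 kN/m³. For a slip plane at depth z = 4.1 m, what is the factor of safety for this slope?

FS = 1.65

With seepage parallel to the slope and the water table at the surface, the effective normal stress on the slip plane uses the buoyant unit weight γ' = γ_sat − γ_w while the driving shear stress uses γ_sat:
FS = [c' + γ' z cos²β tanφ'] / [γ_sat z sinβ cosβ]
(For c' = 0 this reduces to FS = (γ'/γ_sat)·tanφ'/tanβ.)
γ' = 20.0 − 9.81 = 10.19 kN/m³
Numerator = 0.0 + 10.19·4.1·cos²10.6°·tan31.2° = 0.0 + 10.19·4.1·0.9662·0.6056 = 24.446 kPa
Denominator = 20.0·4.1·sin10.6°·cos10.6° = 20.0·4.1·0.1840·0.9829 = 14.827 kPa
FS = 24.446 / 14.827 = 1.649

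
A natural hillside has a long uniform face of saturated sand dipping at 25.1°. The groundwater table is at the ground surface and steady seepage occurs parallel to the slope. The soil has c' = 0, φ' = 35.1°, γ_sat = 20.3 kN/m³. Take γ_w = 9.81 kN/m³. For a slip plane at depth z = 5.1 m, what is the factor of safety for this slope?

With seepage parallel to the slope and the water table at the surface, the effective normal stress on the slip plane uses the buoyant unit weight γ' = γ_sat − γ_w while the driving shear stress uses γ_sat:
FS = [c' + γ' z cos²β tanφ'] / [γ_sat z sinβ cosβ]
(For c' = 0 this reduces to FS = (γ'/γ_sat)·tanφ'/tanβ.)
γ' = 20.3 − 9.81 = 10.49 kN/m³
Numerator = 0.0 + 10.49·5.1·cos²25.1°·tan35.1° = 0.0 + 10.49·5.1·0.8201·0.7028 = 30.834 kPa
Denominator = 20.3·5.1·sin25.1°·cos25.1° = 20.3·5.1·0.4242·0.9056 = 39.770 kPa
FS = 30.834 / 39.770 = 0.775

FS = 0.78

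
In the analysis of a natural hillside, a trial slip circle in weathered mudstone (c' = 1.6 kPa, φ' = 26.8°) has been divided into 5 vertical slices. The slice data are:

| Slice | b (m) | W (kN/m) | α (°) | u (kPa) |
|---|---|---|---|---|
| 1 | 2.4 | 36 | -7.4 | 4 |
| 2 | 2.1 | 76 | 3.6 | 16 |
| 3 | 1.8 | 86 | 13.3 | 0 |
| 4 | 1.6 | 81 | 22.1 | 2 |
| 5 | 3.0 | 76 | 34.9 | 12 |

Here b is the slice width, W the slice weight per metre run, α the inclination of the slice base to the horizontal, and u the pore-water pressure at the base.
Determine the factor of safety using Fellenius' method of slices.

FS = 1.50

Ordinary method of slices: FS = Σ[c'·Δl_i + (W_i cosα_i − u_i·Δl_i)·tanφ'] / Σ W_i sinα_i, with Δl_i = b_i / cosα_i.
Slice 1: Δl = 2.4/cos(-7.4°) = 2.420 m; N'_1 = 36·cos(-7.4°) − 4·2.420 = 26.0; c'Δl = 3.87; W sinα = -4.6
Slice 2: Δl = 2.1/cos3.6° = 2.104 m; N'_2 = 76·cos3.6° − 16·2.104 = 42.2; c'Δl = 3.37; W sinα = 4.8
Slice 3: Δl = 1.8/cos13.3° = 1.850 m; N'_3 = 86·cos13.3° − 0·1.850 = 83.7; c'Δl = 2.96; W sinα = 19.8
Slice 4: Δl = 1.6/cos22.1° = 1.727 m; N'_4 = 81·cos22.1° − 2·1.727 = 71.6; c'Δl = 2.76; W sinα = 30.5
Slice 5: Δl = 3.0/cos34.9° = 3.658 m; N'_5 = 76·cos34.9° − 12·3.658 = 18.4; c'Δl = 5.85; W sinα = 43.5
Σc'Δl = 18.8 kN/m; ΣN' = 241.9 kN/m; ΣW sinα = 93.9 kN/m
Resisting = 18.8 + 241.9·tan26.8° = 18.8 + 122.2 = 141.0 kN/m
FS = 141.0 / 93.9 = 1.502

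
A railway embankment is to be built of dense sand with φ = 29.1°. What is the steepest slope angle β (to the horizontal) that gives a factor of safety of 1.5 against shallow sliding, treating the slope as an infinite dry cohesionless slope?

For an infinite dry cohesionless slope FS = tanφ/tanβ, so tanβ = tanφ / FS.
tanβ = tan29.1° / 1.5 = 0.5566 / 1.5 = 0.3711
β = arctan(0.3711) = 20.36°

β = 20.4°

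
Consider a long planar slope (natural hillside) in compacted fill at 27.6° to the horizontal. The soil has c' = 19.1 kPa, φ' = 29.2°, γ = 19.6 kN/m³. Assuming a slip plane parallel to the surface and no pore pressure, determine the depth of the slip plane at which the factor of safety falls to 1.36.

Setting FS = 1.36 in FS = [c' + γz cos²β tanφ'] / [γz sinβ cosβ] and solving for z:
z = c' / [γ cosβ (FS·sinβ − cosβ·tanφ')]
  = 19.1 / [19.6·cos27.6°·(1.36·sin27.6° − cos27.6°·tan29.2°)]
  = 19.1 / [19.6·0.8862·(1.36·0.4633 − 0.8862·0.5589)]
  = 19.1 / 2.3414 = 8.157 m

z = 8.16 m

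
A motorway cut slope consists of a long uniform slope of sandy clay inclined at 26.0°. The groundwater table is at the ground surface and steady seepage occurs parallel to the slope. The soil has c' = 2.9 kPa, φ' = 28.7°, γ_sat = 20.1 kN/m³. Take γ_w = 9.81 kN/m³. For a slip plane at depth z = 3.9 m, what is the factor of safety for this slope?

With seepage parallel to the slope and the water table at the surface, the effective normal stress on the slip plane uses the buoyant unit weight γ' = γ_sat − γ_w while the driving shear stress uses γ_sat:
FS = [c' + γ' z cos²β tanφ'] / [γ_sat z sinβ cosβ]
γ' = 20.1 − 9.81 = 10.29 kN/m³
Numerator = 2.9 + 10.29·3.9·cos²26.0°·tan28.7° = 2.9 + 10.29·3.9·0.8078·0.5475 = 20.649 kPa
Denominator = 20.1·3.9·sin26.0°·cos26.0° = 20.1·3.9·0.4384·0.8988 = 30.886 kPa
FS = 20.649 / 30.886 = 0.669

FS = 0.67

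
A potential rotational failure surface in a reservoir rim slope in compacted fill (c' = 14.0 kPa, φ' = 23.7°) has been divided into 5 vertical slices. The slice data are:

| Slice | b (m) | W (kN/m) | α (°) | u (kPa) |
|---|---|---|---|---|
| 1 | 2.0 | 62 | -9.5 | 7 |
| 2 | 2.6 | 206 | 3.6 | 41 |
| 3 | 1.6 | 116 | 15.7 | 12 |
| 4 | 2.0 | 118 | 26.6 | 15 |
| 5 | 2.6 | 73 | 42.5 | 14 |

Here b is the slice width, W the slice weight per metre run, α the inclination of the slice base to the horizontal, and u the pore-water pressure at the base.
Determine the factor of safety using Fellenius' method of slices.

FS = 2.25

Ordinary method of slices: FS = Σ[c'·Δl_i + (W_i cosα_i − u_i·Δl_i)·tanφ'] / Σ W_i sinα_i, with Δl_i = b_i / cosα_i.
Slice 1: Δl = 2.0/cos(-9.5°) = 2.028 m; N'_1 = 62·cos(-9.5°) − 7·2.028 = 47.0; c'Δl = 28.39; W sinα = -10.2
Slice 2: Δl = 2.6/cos3.6° = 2.605 m; N'_2 = 206·cos3.6° − 41·2.605 = 98.8; c'Δl = 36.47; W sinα = 12.9
Slice 3: Δl = 1.6/cos15.7° = 1.662 m; N'_3 = 116·cos15.7° − 12·1.662 = 91.7; c'Δl = 23.27; W sinα = 31.4
Slice 4: Δl = 2.0/cos26.6° = 2.237 m; N'_4 = 118·cos26.6° − 15·2.237 = 72.0; c'Δl = 31.31; W sinα = 52.8
Slice 5: Δl = 2.6/cos42.5° = 3.526 m; N'_5 = 73·cos42.5° − 14·3.526 = 4.5; c'Δl = 49.37; W sinα = 49.3
Σc'Δl = 168.8 kN/m; ΣN' = 313.9 kN/m; ΣW sinα = 136.2 kN/m
Resisting = 168.8 + 313.9·tan23.7° = 168.8 + 137.8 = 306.6 kN/m
FS = 306.6 / 136.2 = 2.250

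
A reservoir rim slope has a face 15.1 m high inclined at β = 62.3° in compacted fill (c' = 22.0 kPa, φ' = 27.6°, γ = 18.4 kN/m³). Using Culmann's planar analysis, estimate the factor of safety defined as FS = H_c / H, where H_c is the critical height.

H_c = (4c'/γ) · sinβ cosφ' / [1 − cos(β − φ')]
    = (4·22.0/18.4) · sin62.3°·cos27.6° / [1 − cos34.7°]
    = 4.783 · 0.7846 / 0.1779 = 21.10 m
FS = H_c / H = 21.10 / 15.1 = 1.397

FS = 1.40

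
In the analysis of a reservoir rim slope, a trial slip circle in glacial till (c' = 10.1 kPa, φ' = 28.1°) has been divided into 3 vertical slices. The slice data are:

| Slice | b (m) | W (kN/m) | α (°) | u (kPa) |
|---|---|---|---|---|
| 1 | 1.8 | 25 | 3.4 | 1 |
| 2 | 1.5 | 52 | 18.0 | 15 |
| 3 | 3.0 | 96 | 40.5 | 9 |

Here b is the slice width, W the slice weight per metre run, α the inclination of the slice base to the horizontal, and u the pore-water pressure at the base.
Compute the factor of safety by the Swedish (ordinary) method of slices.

FS = 1.50

Ordinary method of slices: FS = Σ[c'·Δl_i + (W_i cosα_i − u_i·Δl_i)·tanφ'] / Σ W_i sinα_i, with Δl_i = b_i / cosα_i.
Slice 1: Δl = 1.8/cos3.4° = 1.803 m; N'_1 = 25·cos3.4° − 1·1.803 = 23.2; c'Δl = 18.21; W sinα = 1.5
Slice 2: Δl = 1.5/cos18.0° = 1.577 m; N'_2 = 52·cos18.0° − 15·1.577 = 25.8; c'Δl = 15.93; W sinα = 16.1
Slice 3: Δl = 3.0/cos40.5° = 3.945 m; N'_3 = 96·cos40.5° − 9·3.945 = 37.5; c'Δl = 39.85; W sinα = 62.3
Σc'Δl = 74.0 kN/m; ΣN' = 86.4 kN/m; ΣW sinα = 79.9 kN/m
Resisting = 74.0 + 86.4·tan28.1° = 74.0 + 46.2 = 120.1 kN/m
FS = 120.1 / 79.9 = 1.504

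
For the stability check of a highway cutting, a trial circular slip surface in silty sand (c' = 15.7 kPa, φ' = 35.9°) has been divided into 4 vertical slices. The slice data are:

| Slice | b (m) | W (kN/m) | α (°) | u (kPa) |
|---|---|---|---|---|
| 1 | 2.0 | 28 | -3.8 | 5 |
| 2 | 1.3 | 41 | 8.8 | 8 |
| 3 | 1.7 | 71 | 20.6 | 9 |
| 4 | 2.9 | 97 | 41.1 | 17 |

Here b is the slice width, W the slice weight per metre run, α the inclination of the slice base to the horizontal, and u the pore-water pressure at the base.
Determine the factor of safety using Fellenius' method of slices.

Ordinary method of slices: FS = Σ[c'·Δl_i + (W_i cosα_i − u_i·Δl_i)·tanφ'] / Σ W_i sinα_i, with Δl_i = b_i / cosα_i.
Slice 1: Δl = 2.0/cos(-3.8°) = 2.004 m; N'_1 = 28·cos(-3.8°) − 5·2.004 = 17.9; c'Δl = 31.47; W sinα = -1.9
Slice 2: Δl = 1.3/cos8.8° = 1.315 m; N'_2 = 41·cos8.8° − 8·1.315 = 30.0; c'Δl = 20.65; W sinα = 6.3
Slice 3: Δl = 1.7/cos20.6° = 1.816 m; N'_3 = 71·cos20.6° − 9·1.816 = 50.1; c'Δl = 28.51; W sinα = 25.0
Slice 4: Δl = 2.9/cos41.1° = 3.848 m; N'_4 = 97·cos41.1° − 17·3.848 = 7.7; c'Δl = 60.42; W sinα = 63.8
Σc'Δl = 141.1 kN/m; ΣN' = 105.7 kN/m; ΣW sinα = 93.2 kN/m
Resisting = 141.1 + 105.7·tan35.9° = 141.1 + 76.5 = 217.6 kN/m
FS = 217.6 / 93.2 = 2.335

FS = 2.34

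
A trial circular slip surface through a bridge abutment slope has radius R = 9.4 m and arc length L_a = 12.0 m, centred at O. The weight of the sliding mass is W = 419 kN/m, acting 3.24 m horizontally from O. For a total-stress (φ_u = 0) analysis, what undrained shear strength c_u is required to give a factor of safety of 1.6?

c_u = 19.3 kPa

FS = c_u·L_a·R / (W·d), so c_u = FS·W·d / (L_a·R).
c_u = 1.6·419·3.24 / (12.00·9.4) = 2172.1 / 112.80 = 19.26 kPa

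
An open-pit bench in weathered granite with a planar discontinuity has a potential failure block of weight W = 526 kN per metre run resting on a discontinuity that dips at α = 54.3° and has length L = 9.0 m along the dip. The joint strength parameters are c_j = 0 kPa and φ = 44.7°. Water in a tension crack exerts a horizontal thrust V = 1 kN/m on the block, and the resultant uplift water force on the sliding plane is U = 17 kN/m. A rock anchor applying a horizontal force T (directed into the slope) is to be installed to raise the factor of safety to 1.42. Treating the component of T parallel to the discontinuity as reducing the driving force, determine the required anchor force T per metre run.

T = 197 kN/m

Resolving forces along and normal to the sliding plane, with the horizontal anchor force T adding T·sinα to the effective normal force and T·cosα acting up the plane against the driving force:
FS = [c_jL + (W cosα − U − V sinα + T sinα) tanφ] / [W sinα + V cosα − T cosα]
Without the anchor: N' = 289.1 kN/m, driving T_d = 427.7 kN/m, resisting R = 0·9.0 + 289.1·tan44.7° = 286.1 kN/m, FS = 0.67.
Setting FS = 1.42 and solving for T:
1.42·(427.7 − T cos54.3°) = 286.1 + T sin54.3°·tan44.7°
T·(sin54.3°·tan44.7° + 1.42·cos54.3°) = 1.42·427.7 − 286.1
T·(0.8121·0.9896 + 1.42·0.5835) = 607.4 − 286.1 = 321.3
T·1.6323 = 321.3
T = 196.8 kN/m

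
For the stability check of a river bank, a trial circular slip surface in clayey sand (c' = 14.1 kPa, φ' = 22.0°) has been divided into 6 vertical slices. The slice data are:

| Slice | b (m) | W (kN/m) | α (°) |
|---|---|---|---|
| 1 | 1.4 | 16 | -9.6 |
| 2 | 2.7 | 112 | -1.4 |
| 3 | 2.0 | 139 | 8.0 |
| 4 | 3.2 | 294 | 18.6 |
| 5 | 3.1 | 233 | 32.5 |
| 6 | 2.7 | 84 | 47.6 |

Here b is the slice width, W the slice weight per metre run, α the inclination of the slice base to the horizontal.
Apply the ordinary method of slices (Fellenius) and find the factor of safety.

Ordinary method of slices: FS = Σ[c'·Δl_i + (W_i cosα_i)·tanφ'] / Σ W_i sinα_i, with Δl_i = b_i / cosα_i.
Slice 1: Δl = 1.4/cos(-9.6°) = 1.420 m; N'_1 = 16·cos(-9.6°) = 15.8; c'Δl = 20.02; W sinα = -2.7
Slice 2: Δl = 2.7/cos(-1.4°) = 2.701 m; N'_2 = 112·cos(-1.4°) = 112.0; c'Δl = 38.08; W sinα = -2.7
Slice 3: Δl = 2.0/cos8.0° = 2.020 m; N'_3 = 139·cos8.0° = 137.6; c'Δl = 28.48; W sinα = 19.3
Slice 4: Δl = 3.2/cos18.6° = 3.376 m; N'_4 = 294·cos18.6° = 278.6; c'Δl = 47.61; W sinα = 93.8
Slice 5: Δl = 3.1/cos32.5° = 3.676 m; N'_5 = 233·cos32.5° = 196.5; c'Δl = 51.83; W sinα = 125.2
Slice 6: Δl = 2.7/cos47.6° = 4.004 m; N'_6 = 84·cos47.6° = 56.6; c'Δl = 56.46; W sinα = 62.0
Σc'Δl = 242.5 kN/m; ΣN' = 797.2 kN/m; ΣW sinα = 294.9 kN/m
Resisting = 242.5 + 797.2·tan22.0° = 242.5 + 322.1 = 564.6 kN/m
FS = 564.6 / 294.9 = 1.914

FS = 1.91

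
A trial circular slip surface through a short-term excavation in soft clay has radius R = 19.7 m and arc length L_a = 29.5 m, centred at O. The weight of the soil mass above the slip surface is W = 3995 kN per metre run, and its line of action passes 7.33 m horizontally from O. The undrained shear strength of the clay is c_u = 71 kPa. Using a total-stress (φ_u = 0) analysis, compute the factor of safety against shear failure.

FS = 1.41

Taking moments about the centre O, the resisting moment is provided by the undrained shear strength acting along the arc:
M_R = c_u·L_a·R = 71·29.50·19.7 = 41261.7 kN·m/m
M_D = W·d = 3995·7.33 = 29283.3 kN·m/m
FS = M_R / M_D = 41261.7 / 29283.3 = 1.409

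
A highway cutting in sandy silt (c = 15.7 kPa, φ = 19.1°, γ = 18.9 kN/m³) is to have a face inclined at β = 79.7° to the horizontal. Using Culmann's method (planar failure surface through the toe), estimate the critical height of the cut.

Culmann's analysis gives the critical failure plane at α_cr = (β + φ)/2 = (79.7 + 19.1)/2 = 49.4°, and the critical height
H_c = (4c/γ) · sinβ cosφ / [1 − cos(β − φ)]
    = (4·15.7/18.9) · sin79.7°·cos19.1° / [1 − cos(60.6°)]
    = 3.323 · 0.9839·0.9449 / [1 − 0.4909]
    = 3.323 · 0.9297 / 0.5091
    = 6.07 m

H_c = 6.07 m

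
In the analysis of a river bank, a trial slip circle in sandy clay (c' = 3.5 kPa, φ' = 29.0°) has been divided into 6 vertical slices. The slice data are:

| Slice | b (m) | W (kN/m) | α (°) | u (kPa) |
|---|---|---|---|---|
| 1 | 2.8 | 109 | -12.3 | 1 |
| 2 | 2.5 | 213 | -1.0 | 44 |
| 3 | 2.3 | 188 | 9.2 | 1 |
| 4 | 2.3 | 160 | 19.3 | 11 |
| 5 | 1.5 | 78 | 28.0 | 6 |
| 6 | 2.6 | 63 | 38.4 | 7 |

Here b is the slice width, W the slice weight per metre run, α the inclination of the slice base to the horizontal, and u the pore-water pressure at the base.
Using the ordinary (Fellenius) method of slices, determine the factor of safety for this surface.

Ordinary method of slices: FS = Σ[c'·Δl_i + (W_i cosα_i − u_i·Δl_i)·tanφ'] / Σ W_i sinα_i, with Δl_i = b_i / cosα_i.
Slice 1: Δl = 2.8/cos(-12.3°) = 2.866 m; N'_1 = 109·cos(-12.3°) − 1·2.866 = 103.6; c'Δl = 10.03; W sinα = -23.2
Slice 2: Δl = 2.5/cos(-1.0°) = 2.500 m; N'_2 = 213·cos(-1.0°) − 44·2.500 = 103.0; c'Δl = 8.75; W sinα = -3.7
Slice 3: Δl = 2.3/cos9.2° = 2.330 m; N'_3 = 188·cos9.2° − 1·2.330 = 183.3; c'Δl = 8.15; W sinα = 30.1
Slice 4: Δl = 2.3/cos19.3° = 2.437 m; N'_4 = 160·cos19.3° − 11·2.437 = 124.2; c'Δl = 8.53; W sinα = 52.9
Slice 5: Δl = 1.5/cos28.0° = 1.699 m; N'_5 = 78·cos28.0° − 6·1.699 = 58.7; c'Δl = 5.95; W sinα = 36.6
Slice 6: Δl = 2.6/cos38.4° = 3.318 m; N'_6 = 63·cos38.4° − 7·3.318 = 26.1; c'Δl = 11.61; W sinα = 39.1
Σc'Δl = 53.0 kN/m; ΣN' = 598.9 kN/m; ΣW sinα = 131.8 kN/m
Resisting = 53.0 + 598.9·tan29.0° = 53.0 + 332.0 = 385.0 kN/m
FS = 385.0 / 131.8 = 2.922

FS = 2.92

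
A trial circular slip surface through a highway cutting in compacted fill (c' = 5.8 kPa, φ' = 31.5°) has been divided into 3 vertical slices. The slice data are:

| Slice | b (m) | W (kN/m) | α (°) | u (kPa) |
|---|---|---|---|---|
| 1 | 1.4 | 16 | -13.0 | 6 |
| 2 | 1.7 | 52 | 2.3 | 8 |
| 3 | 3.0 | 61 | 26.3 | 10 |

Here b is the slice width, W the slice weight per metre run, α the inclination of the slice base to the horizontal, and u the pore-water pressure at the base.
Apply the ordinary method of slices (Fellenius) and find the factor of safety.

Ordinary method of slices: FS = Σ[c'·Δl_i + (W_i cosα_i − u_i·Δl_i)·tanφ'] / Σ W_i sinα_i, with Δl_i = b_i / cosα_i.
Slice 1: Δl = 1.4/cos(-13.0°) = 1.437 m; N'_1 = 16·cos(-13.0°) − 6·1.437 = 7.0; c'Δl = 8.33; W sinα = -3.6
Slice 2: Δl = 1.7/cos2.3° = 1.701 m; N'_2 = 52·cos2.3° − 8·1.701 = 38.3; c'Δl = 9.87; W sinα = 2.1
Slice 3: Δl = 3.0/cos26.3° = 3.346 m; N'_3 = 61·cos26.3° − 10·3.346 = 21.2; c'Δl = 19.41; W sinα = 27.0
Σc'Δl = 37.6 kN/m; ΣN' = 66.5 kN/m; ΣW sinα = 25.5 kN/m
Resisting = 37.6 + 66.5·tan31.5° = 37.6 + 40.8 = 78.4 kN/m
FS = 78.4 / 25.5 = 3.072

FS = 3.07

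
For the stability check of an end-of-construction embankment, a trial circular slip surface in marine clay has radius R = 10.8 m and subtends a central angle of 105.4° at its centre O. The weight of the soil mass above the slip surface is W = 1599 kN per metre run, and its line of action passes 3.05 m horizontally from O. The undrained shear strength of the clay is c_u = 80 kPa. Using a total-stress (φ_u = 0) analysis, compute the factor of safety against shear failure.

Taking moments about the centre O, the resisting moment is provided by the undrained shear strength acting along the arc:
Arc length L_a = R·θ = 10.8·(105.4°·π/180) = 10.8·1.8396 = 19.87 m
M_R = c_u·L_a·R = 80·19.87·10.8 = 17165.5 kN·m/m
M_D = W·d = 1599·3.05 = 4876.9 kN·m/m
FS = M_R / M_D = 17165.5 / 4876.9 = 3.520

FS = 3.52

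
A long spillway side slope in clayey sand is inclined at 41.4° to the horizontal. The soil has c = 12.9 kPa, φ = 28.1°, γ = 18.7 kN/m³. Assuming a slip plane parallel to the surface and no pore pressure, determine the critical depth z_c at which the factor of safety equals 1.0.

Setting FS = 1.00 in FS = [c + γz cos²β tanφ] / [γz sinβ cosβ] and solving for z:
z = c / [γ cosβ (FS·sinβ − cosβ·tanφ)]
  = 12.9 / [18.7·cos41.4°·(1.00·sin41.4° − cos41.4°·tan28.1°)]
  = 12.9 / [18.7·0.7501·(1.00·0.6613 − 0.7501·0.5340)]
  = 12.9 / 3.6581 = 3.526 m

z_c = 3.53 m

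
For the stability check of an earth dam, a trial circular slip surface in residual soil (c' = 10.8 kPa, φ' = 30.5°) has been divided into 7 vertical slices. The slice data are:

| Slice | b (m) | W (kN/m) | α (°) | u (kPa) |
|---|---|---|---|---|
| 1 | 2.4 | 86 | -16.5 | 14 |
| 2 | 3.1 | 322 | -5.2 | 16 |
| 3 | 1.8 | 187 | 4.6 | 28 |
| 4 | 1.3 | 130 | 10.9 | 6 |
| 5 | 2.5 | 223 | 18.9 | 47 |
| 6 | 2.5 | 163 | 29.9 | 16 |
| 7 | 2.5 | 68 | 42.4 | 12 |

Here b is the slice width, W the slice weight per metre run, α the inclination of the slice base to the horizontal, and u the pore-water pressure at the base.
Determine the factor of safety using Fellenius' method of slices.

FS = 3.46

Ordinary method of slices: FS = Σ[c'·Δl_i + (W_i cosα_i − u_i·Δl_i)·tanφ'] / Σ W_i sinα_i, with Δl_i = b_i / cosα_i.
Slice 1: Δl = 2.4/cos(-16.5°) = 2.503 m; N'_1 = 86·cos(-16.5°) − 14·2.503 = 47.4; c'Δl = 27.03; W sinα = -24.4
Slice 2: Δl = 3.1/cos(-5.2°) = 3.113 m; N'_2 = 322·cos(-5.2°) − 16·3.113 = 270.9; c'Δl = 33.62; W sinα = -29.2
Slice 3: Δl = 1.8/cos4.6° = 1.806 m; N'_3 = 187·cos4.6° − 28·1.806 = 135.8; c'Δl = 19.50; W sinα = 15.0
Slice 4: Δl = 1.3/cos10.9° = 1.324 m; N'_4 = 130·cos10.9° − 6·1.324 = 119.7; c'Δl = 14.30; W sinα = 24.6
Slice 5: Δl = 2.5/cos18.9° = 2.642 m; N'_5 = 223·cos18.9° − 47·2.642 = 86.8; c'Δl = 28.54; W sinα = 72.2
Slice 6: Δl = 2.5/cos29.9° = 2.884 m; N'_6 = 163·cos29.9° − 16·2.884 = 95.2; c'Δl = 31.15; W sinα = 81.3
Slice 7: Δl = 2.5/cos42.4° = 3.385 m; N'_7 = 68·cos42.4° − 12·3.385 = 9.6; c'Δl = 36.56; W sinα = 45.9
Σc'Δl = 190.7 kN/m; ΣN' = 765.4 kN/m; ΣW sinα = 185.3 kN/m
Resisting = 190.7 + 765.4·tan30.5° = 190.7 + 450.8 = 641.5 kN/m
FS = 641.5 / 185.3 = 3.462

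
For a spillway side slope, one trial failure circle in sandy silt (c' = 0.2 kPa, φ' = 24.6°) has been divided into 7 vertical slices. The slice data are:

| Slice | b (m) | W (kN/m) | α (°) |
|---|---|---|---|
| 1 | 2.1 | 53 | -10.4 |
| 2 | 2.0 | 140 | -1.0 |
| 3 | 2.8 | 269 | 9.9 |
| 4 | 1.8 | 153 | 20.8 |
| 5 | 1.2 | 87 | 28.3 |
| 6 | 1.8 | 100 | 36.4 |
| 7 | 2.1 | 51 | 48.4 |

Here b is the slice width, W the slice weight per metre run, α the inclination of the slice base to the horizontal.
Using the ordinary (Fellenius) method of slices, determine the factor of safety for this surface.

Ordinary method of slices: FS = Σ[c'·Δl_i + (W_i cosα_i)·tanφ'] / Σ W_i sinα_i, with Δl_i = b_i / cosα_i.
Slice 1: Δl = 2.1/cos(-10.4°) = 2.135 m; N'_1 = 53·cos(-10.4°) = 52.1; c'Δl = 0.43; W sinα = -9.6
Slice 2: Δl = 2.0/cos(-1.0°) = 2.000 m; N'_2 = 140·cos(-1.0°) = 140.0; c'Δl = 0.40; W sinα = -2.4
Slice 3: Δl = 2.8/cos9.9° = 2.842 m; N'_3 = 269·cos9.9° = 265.0; c'Δl = 0.57; W sinα = 46.2
Slice 4: Δl = 1.8/cos20.8° = 1.925 m; N'_4 = 153·cos20.8° = 143.0; c'Δl = 0.39; W sinα = 54.3
Slice 5: Δl = 1.2/cos28.3° = 1.363 m; N'_5 = 87·cos28.3° = 76.6; c'Δl = 0.27; W sinα = 41.2
Slice 6: Δl = 1.8/cos36.4° = 2.236 m; N'_6 = 100·cos36.4° = 80.5; c'Δl = 0.45; W sinα = 59.3
Slice 7: Δl = 2.1/cos48.4° = 3.163 m; N'_7 = 51·cos48.4° = 33.9; c'Δl = 0.63; W sinα = 38.1
Σc'Δl = 3.1 kN/m; ΣN' = 791.1 kN/m; ΣW sinα = 227.3 kN/m
Resisting = 3.1 + 791.1·tan24.6° = 3.1 + 362.2 = 365.3 kN/m
FS = 365.3 / 227.3 = 1.607

FS = 1.61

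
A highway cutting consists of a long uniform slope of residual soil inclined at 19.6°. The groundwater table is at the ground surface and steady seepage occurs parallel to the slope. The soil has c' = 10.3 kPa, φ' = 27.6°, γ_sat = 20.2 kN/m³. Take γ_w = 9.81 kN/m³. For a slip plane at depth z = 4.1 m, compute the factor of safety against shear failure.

With seepage parallel to the slope and the water table at the surface, the effective normal stress on the slip plane uses the buoyant unit weight γ' = γ_sat − γ_w while the driving shear stress uses γ_sat:
FS = [c' + γ' z cos²β tanφ'] / [γ_sat z sinβ cosβ]
γ' = 20.2 − 9.81 = 10.39 kN/m³
Numerator = 10.3 + 10.39·4.1·cos²19.6°·tan27.6° = 10.3 + 10.39·4.1·0.8875·0.5228 = 30.064 kPa
Denominator = 20.2·4.1·sin19.6°·cos19.6° = 20.2·4.1·0.3355·0.9421 = 26.172 kPa
FS = 30.064 / 26.172 = 1.149

FS = 1.15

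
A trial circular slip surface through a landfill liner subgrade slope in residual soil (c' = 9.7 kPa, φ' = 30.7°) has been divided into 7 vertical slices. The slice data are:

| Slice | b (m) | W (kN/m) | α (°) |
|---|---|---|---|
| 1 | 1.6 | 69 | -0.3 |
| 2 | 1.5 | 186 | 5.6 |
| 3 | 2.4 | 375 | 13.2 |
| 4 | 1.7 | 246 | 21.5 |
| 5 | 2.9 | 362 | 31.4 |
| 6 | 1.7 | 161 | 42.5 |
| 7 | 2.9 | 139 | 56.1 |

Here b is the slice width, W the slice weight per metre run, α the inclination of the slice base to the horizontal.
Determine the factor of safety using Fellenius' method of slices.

Ordinary method of slices: FS = Σ[c'·Δl_i + (W_i cosα_i)·tanφ'] / Σ W_i sinα_i, with Δl_i = b_i / cosα_i.
Slice 1: Δl = 1.6/cos(-0.3°) = 1.600 m; N'_1 = 69·cos(-0.3°) = 69.0; c'Δl = 15.52; W sinα = -0.4
Slice 2: Δl = 1.5/cos5.6° = 1.507 m; N'_2 = 186·cos5.6° = 185.1; c'Δl = 14.62; W sinα = 18.2
Slice 3: Δl = 2.4/cos13.2° = 2.465 m; N'_3 = 375·cos13.2° = 365.1; c'Δl = 23.91; W sinα = 85.6
Slice 4: Δl = 1.7/cos21.5° = 1.827 m; N'_4 = 246·cos21.5° = 228.9; c'Δl = 17.72; W sinα = 90.2
Slice 5: Δl = 2.9/cos31.4° = 3.398 m; N'_5 = 362·cos31.4° = 309.0; c'Δl = 32.96; W sinα = 188.6
Slice 6: Δl = 1.7/cos42.5° = 2.306 m; N'_6 = 161·cos42.5° = 118.7; c'Δl = 22.37; W sinα = 108.8
Slice 7: Δl = 2.9/cos56.1° = 5.200 m; N'_7 = 139·cos56.1° = 77.5; c'Δl = 50.44; W sinα = 115.4
Σc'Δl = 177.5 kN/m; ΣN' = 1353.3 kN/m; ΣW sinα = 606.3 kN/m
Resisting = 177.5 + 1353.3·tan30.7° = 177.5 + 803.5 = 981.1 kN/m
FS = 981.1 / 606.3 = 1.618

FS = 1.62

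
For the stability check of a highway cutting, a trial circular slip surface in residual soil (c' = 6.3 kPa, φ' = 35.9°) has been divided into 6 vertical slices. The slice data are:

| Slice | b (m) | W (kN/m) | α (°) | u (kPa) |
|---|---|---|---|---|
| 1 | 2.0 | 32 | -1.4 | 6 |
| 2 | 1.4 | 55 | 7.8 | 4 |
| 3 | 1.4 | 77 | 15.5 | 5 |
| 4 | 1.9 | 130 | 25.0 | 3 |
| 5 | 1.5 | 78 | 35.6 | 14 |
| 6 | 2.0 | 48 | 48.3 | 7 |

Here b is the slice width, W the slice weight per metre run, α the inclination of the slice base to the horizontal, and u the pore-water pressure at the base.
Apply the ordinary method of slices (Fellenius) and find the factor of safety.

Ordinary method of slices: FS = Σ[c'·Δl_i + (W_i cosα_i − u_i·Δl_i)·tanφ'] / Σ W_i sinα_i, with Δl_i = b_i / cosα_i.
Slice 1: Δl = 2.0/cos(-1.4°) = 2.001 m; N'_1 = 32·cos(-1.4°) − 6·2.001 = 20.0; c'Δl = 12.60; W sinα = -0.8
Slice 2: Δl = 1.4/cos7.8° = 1.413 m; N'_2 = 55·cos7.8° − 4·1.413 = 48.8; c'Δl = 8.90; W sinα = 7.5
Slice 3: Δl = 1.4/cos15.5° = 1.453 m; N'_3 = 77·cos15.5° − 5·1.453 = 66.9; c'Δl = 9.15; W sinα = 20.6
Slice 4: Δl = 1.9/cos25.0° = 2.096 m; N'_4 = 130·cos25.0° − 3·2.096 = 111.5; c'Δl = 13.21; W sinα = 54.9
Slice 5: Δl = 1.5/cos35.6° = 1.845 m; N'_5 = 78·cos35.6° − 14·1.845 = 37.6; c'Δl = 11.62; W sinα = 45.4
Slice 6: Δl = 2.0/cos48.3° = 3.006 m; N'_6 = 48·cos48.3° − 7·3.006 = 10.9; c'Δl = 18.94; W sinα = 35.8
Σc'Δl = 74.4 kN/m; ΣN' = 295.8 kN/m; ΣW sinα = 163.4 kN/m
Resisting = 74.4 + 295.8·tan35.9° = 74.4 + 214.1 = 288.5 kN/m
FS = 288.5 / 163.4 = 1.765

FS = 1.77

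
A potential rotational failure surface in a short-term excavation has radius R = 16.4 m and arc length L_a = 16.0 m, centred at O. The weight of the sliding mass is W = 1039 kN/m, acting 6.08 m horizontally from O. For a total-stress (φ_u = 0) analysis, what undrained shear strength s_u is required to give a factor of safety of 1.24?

s_u = 29.9 kPa

FS = s_u·L_a·R / (W·d), so s_u = FS·W·d / (L_a·R).
s_u = 1.24·1039·6.08 / (16.00·16.4) = 7833.2 / 262.40 = 29.85 kPa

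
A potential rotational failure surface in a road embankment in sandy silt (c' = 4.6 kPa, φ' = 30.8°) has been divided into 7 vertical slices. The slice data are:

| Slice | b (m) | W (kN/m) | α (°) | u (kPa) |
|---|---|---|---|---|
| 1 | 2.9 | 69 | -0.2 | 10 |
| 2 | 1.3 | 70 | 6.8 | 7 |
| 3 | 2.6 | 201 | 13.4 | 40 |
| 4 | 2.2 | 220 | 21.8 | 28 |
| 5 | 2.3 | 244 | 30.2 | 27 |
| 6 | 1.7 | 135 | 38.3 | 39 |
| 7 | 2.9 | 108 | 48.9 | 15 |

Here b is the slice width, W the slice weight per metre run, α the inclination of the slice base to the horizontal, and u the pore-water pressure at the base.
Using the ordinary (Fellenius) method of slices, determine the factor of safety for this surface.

FS = 0.89

Ordinary method of slices: FS = Σ[c'·Δl_i + (W_i cosα_i − u_i·Δl_i)·tanφ'] / Σ W_i sinα_i, with Δl_i = b_i / cosα_i.
Slice 1: Δl = 2.9/cos(-0.2°) = 2.900 m; N'_1 = 69·cos(-0.2°) − 10·2.900 = 40.0; c'Δl = 13.34; W sinα = -0.2
Slice 2: Δl = 1.3/cos6.8° = 1.309 m; N'_2 = 70·cos6.8° − 7·1.309 = 60.3; c'Δl = 6.02; W sinα = 8.3
Slice 3: Δl = 2.6/cos13.4° = 2.673 m; N'_3 = 201·cos13.4° − 40·2.673 = 88.6; c'Δl = 12.29; W sinα = 46.6
Slice 4: Δl = 2.2/cos21.8° = 2.369 m; N'_4 = 220·cos21.8° − 28·2.369 = 137.9; c'Δl = 10.90; W sinα = 81.7
Slice 5: Δl = 2.3/cos30.2° = 2.661 m; N'_5 = 244·cos30.2° − 27·2.661 = 139.0; c'Δl = 12.24; W sinα = 122.7
Slice 6: Δl = 1.7/cos38.3° = 2.166 m; N'_6 = 135·cos38.3° − 39·2.166 = 21.5; c'Δl = 9.96; W sinα = 83.7
Slice 7: Δl = 2.9/cos48.9° = 4.411 m; N'_7 = 108·cos48.9° − 15·4.411 = 4.8; c'Δl = 20.29; W sinα = 81.4
Σc'Δl = 85.1 kN/m; ΣN' = 492.2 kN/m; ΣW sinα = 424.1 kN/m
Resisting = 85.1 + 492.2·tan30.8° = 85.1 + 293.4 = 378.5 kN/m
FS = 378.5 / 424.1 = 0.892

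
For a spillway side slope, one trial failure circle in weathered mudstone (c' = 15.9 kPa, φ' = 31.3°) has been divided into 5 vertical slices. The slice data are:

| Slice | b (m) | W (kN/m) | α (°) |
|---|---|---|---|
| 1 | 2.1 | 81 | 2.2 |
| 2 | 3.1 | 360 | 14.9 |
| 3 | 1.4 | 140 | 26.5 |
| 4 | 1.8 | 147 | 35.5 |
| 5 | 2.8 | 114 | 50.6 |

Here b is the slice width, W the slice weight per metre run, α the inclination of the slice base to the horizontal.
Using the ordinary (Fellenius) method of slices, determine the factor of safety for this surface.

FS = 2.02

Ordinary method of slices: FS = Σ[c'·Δl_i + (W_i cosα_i)·tanφ'] / Σ W_i sinα_i, with Δl_i = b_i / cosα_i.
Slice 1: Δl = 2.1/cos2.2° = 2.102 m; N'_1 = 81·cos2.2° = 80.9; c'Δl = 33.41; W sinα = 3.1
Slice 2: Δl = 3.1/cos14.9° = 3.208 m; N'_2 = 360·cos14.9° = 347.9; c'Δl = 51.00; W sinα = 92.6
Slice 3: Δl = 1.4/cos26.5° = 1.564 m; N'_3 = 140·cos26.5° = 125.3; c'Δl = 24.87; W sinα = 62.5
Slice 4: Δl = 1.8/cos35.5° = 2.211 m; N'_4 = 147·cos35.5° = 119.7; c'Δl = 35.15; W sinα = 85.4
Slice 5: Δl = 2.8/cos50.6° = 4.411 m; N'_5 = 114·cos50.6° = 72.4; c'Δl = 70.14; W sinα = 88.1
Σc'Δl = 214.6 kN/m; ΣN' = 746.2 kN/m; ΣW sinα = 331.6 kN/m
Resisting = 214.6 + 746.2·tan31.3° = 214.6 + 453.7 = 668.3 kN/m
FS = 668.3 / 331.6 = 2.015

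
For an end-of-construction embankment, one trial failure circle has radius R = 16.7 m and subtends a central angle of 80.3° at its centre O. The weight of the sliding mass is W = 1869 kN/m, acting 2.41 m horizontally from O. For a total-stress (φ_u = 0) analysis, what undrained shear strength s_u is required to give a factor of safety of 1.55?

FS = s_u·L_a·R / (W·d), so s_u = FS·W·d / (L_a·R).
Arc length L_a = R·θ = 16.7·(80.3°·π/180) = 16.7·1.4015 = 23.41 m
s_u = 1.55·1869·2.41 / (23.41·16.7) = 6981.6 / 390.86 = 17.86 kPa

s_u = 17.9 kPa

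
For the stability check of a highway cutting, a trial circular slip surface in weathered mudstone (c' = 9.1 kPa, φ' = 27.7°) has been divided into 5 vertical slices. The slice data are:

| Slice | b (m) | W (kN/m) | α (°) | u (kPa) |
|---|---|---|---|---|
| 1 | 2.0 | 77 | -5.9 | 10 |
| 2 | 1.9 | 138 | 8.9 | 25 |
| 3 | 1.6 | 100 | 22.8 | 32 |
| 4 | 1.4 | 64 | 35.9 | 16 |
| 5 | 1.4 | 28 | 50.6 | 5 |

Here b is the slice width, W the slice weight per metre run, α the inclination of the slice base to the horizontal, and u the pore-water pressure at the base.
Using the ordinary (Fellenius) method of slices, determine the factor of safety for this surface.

Ordinary method of slices: FS = Σ[c'·Δl_i + (W_i cosα_i − u_i·Δl_i)·tanφ'] / Σ W_i sinα_i, with Δl_i = b_i / cosα_i.
Slice 1: Δl = 2.0/cos(-5.9°) = 2.011 m; N'_1 = 77·cos(-5.9°) − 10·2.011 = 56.5; c'Δl = 18.30; W sinα = -7.9
Slice 2: Δl = 1.9/cos8.9° = 1.923 m; N'_2 = 138·cos8.9° − 25·1.923 = 88.3; c'Δl = 17.50; W sinα = 21.4
Slice 3: Δl = 1.6/cos22.8° = 1.736 m; N'_3 = 100·cos22.8° − 32·1.736 = 36.6; c'Δl = 15.79; W sinα = 38.8
Slice 4: Δl = 1.4/cos35.9° = 1.728 m; N'_4 = 64·cos35.9° − 16·1.728 = 24.2; c'Δl = 15.73; W sinα = 37.5
Slice 5: Δl = 1.4/cos50.6° = 2.206 m; N'_5 = 28·cos50.6° − 5·2.206 = 6.7; c'Δl = 20.07; W sinα = 21.6
Σc'Δl = 87.4 kN/m; ΣN' = 212.3 kN/m; ΣW sinα = 111.4 kN/m
Resisting = 87.4 + 212.3·tan27.7° = 87.4 + 111.5 = 198.9 kN/m
FS = 198.9 / 111.4 = 1.786

FS = 1.79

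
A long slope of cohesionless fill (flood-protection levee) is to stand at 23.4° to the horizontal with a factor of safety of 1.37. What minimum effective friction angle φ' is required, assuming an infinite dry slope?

FS = tanφ'/tanβ ⇒ tanφ' = FS · tanβ = 1.37 · tan23.4° = 0.5929
φ' = arctan(0.5929) = 30.66°

φ' = 30.7°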